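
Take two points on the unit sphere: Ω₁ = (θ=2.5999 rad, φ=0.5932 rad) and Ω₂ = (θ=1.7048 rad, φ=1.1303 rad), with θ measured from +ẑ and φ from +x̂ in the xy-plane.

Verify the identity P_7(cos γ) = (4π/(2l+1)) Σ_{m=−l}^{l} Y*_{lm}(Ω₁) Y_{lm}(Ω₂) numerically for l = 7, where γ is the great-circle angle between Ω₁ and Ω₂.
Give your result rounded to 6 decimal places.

Addition theorem: P_7(cos γ) = (4π/15) Σ_m Y*_{lm}(Ω₁) Y_{lm}(Ω₂), m = −7…7:
  [-7]  conj(Y_{7,-7})(Ω₁) = (-0.002573, -0.004103) ; Y_{7,-7}(Ω₂) = (-0.027271, -0.468698) ; Δ = (-0.001853, 0.001318)
  [-6]  conj(Y_{7,-6})(Ω₁) = (0.027527, 0.012214) ; Y_{7,-6}(Ω₂) = (-0.207986, 0.113250) ; Δ = (-0.007108, 0.000577)
  [-5]  conj(Y_{7,-5})(Ω₁) = (-0.112469, 0.019954) ; Y_{7,-5}(Ω₂) = (-0.217397, -0.159069) ; Δ = (0.027625, 0.013552)
  [-4]  conj(Y_{7,-4})(Ω₁) = (0.209003, -0.202175) ; Y_{7,-4}(Ω₂) = (-0.049746, 0.257014) ; Δ = (0.041565, 0.063774)
  [-3]  conj(Y_{7,-3})(Ω₁) = (-0.099395, 0.469085) ; Y_{7,-3}(Ω₂) = (-0.194881, 0.049617) ; Δ = (-0.003905, -0.096347)
  [-2]  conj(Y_{7,-2})(Ω₁) = (-0.151267, -0.373943) ; Y_{7,-2}(Ω₂) = (0.170920, 0.207174) ; Δ = (0.051617, -0.095253)
  [-1]  conj(Y_{7,-1})(Ω₁) = (-0.080013, -0.053945) ; Y_{7,-1}(Ω₂) = (-0.074105, 0.157207) ; Δ = (0.014410, -0.008581)
  [+0]  conj(Y_{7,0})(Ω₁) = (0.438972, -0.000000) ; Y_{7,0}(Ω₂) = (0.270001, 0.000000) ; Δ = (0.118523, 0.000000)
  [+1]  conj(Y_{7,1})(Ω₁) = (0.080013, -0.053945) ; Y_{7,1}(Ω₂) = (0.074105, 0.157207) ; Δ = (0.014410, 0.008581)
  [+2]  conj(Y_{7,2})(Ω₁) = (-0.151267, 0.373943) ; Y_{7,2}(Ω₂) = (0.170920, -0.207174) ; Δ = (0.051617, 0.095253)
  [+3]  conj(Y_{7,3})(Ω₁) = (0.099395, 0.469085) ; Y_{7,3}(Ω₂) = (0.194881, 0.049617) ; Δ = (-0.003905, 0.096347)
  [+4]  conj(Y_{7,4})(Ω₁) = (0.209003, 0.202175) ; Y_{7,4}(Ω₂) = (-0.049746, -0.257014) ; Δ = (0.041565, -0.063774)
  [+5]  conj(Y_{7,5})(Ω₁) = (0.112469, 0.019954) ; Y_{7,5}(Ω₂) = (0.217397, -0.159069) ; Δ = (0.027625, -0.013552)
  [+6]  conj(Y_{7,6})(Ω₁) = (0.027527, -0.012214) ; Y_{7,6}(Ω₂) = (-0.207986, -0.113250) ; Δ = (-0.007108, -0.000577)
  [+7]  conj(Y_{7,7})(Ω₁) = (0.002573, -0.004103) ; Y_{7,7}(Ω₂) = (0.027271, -0.468698) ; Δ = (-0.001853, -0.001318)
Σ over m = (0.363222, 0.000000); ×(4π/15) → (0.304292, 0.000000). Real part: 0.304292

0.304292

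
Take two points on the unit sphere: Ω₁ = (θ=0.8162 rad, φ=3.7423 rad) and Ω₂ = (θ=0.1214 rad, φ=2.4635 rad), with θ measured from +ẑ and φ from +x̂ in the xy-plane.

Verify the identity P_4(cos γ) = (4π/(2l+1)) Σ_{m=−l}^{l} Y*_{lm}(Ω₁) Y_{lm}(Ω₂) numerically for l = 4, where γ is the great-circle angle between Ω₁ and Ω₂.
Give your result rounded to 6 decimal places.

Term-by-term m-sum for l=4 (normalisation 4π/9 = 1.396263):
  m=-4: Y*=(-0.092172, 0.083953)  Y=(-0.000087, 0.000040)  product (0.000005, -0.000011)
  m=-3: Y*=(0.076014, -0.322721)  Y=(0.000987, -0.001974)  product (-0.000562, -0.000468)
  m=-2: Y*=(0.146451, 0.378278)  Y=(0.006162, 0.028269)  product (-0.009791, 0.006471)
  m=-1: Y*=(-0.055415, -0.037969)  Y=(-0.172609, -0.139038)  product (0.004286, 0.014259)
  m=+0: Y*=(-0.356576, -0.000000)  Y=(0.785024, 0.000000)  product (-0.279921, -0.000000)
  m=+1: Y*=(0.055415, -0.037969)  Y=(0.172609, -0.139038)  product (0.004286, -0.014259)
  m=+2: Y*=(0.146451, -0.378278)  Y=(0.006162, -0.028269)  product (-0.009791, -0.006471)
  m=+3: Y*=(-0.076014, -0.322721)  Y=(-0.000987, -0.001974)  product (-0.000562, 0.000468)
  m=+4: Y*=(-0.092172, -0.083953)  Y=(-0.000087, -0.000040)  product (0.000005, 0.000011)
Accumulated sum (-0.292046, -0.000000); after 4π/(2l+1) scaling, (-0.407773, -0.000000) ⇒ P_4 = -0.407773

-0.407773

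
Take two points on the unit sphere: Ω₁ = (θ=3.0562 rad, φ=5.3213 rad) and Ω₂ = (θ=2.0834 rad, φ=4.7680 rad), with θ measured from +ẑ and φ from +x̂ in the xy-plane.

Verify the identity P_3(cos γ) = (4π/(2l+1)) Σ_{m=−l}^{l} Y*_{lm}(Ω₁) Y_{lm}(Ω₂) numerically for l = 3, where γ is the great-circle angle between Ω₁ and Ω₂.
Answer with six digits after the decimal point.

Term-by-term m-sum for l=3 (normalisation 4π/7 = 1.795196):
  m=-3: Y*=-0.000250-0.000066i  Y=-0.045856-0.272305i  product -0.000006+0.000071i
  m=-2: Y*=+0.002561+0.006950i  Y=+0.378313-0.042251i  product +0.001262+0.002521i
  m=-1: Y*=+0.062489-0.089616i  Y=+0.003173+0.056999i  product +0.005306+0.003278i
  m=+0: Y*=-0.730110-0.000000i  Y=+0.328949+0.000000i  product -0.240169-0.000000i
  m=+1: Y*=-0.062489-0.089616i  Y=-0.003173+0.056999i  product +0.005306-0.003278i
  m=+2: Y*=+0.002561-0.006950i  Y=+0.378313+0.042251i  product +0.001262-0.002521i
  m=+3: Y*=+0.000250-0.000066i  Y=+0.045856-0.272305i  product -0.000006-0.000071i
Accumulated sum -0.227044-0.000000i; after 4π/(2l+1) scaling, -0.407589-0.000000i ⇒ P_3 = -0.407589

-0.407589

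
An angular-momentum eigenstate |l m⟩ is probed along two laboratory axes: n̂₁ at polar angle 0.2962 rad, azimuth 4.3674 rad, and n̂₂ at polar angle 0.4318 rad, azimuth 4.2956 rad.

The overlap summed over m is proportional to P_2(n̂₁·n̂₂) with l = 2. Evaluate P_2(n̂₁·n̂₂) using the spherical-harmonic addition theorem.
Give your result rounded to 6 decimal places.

0.971652

Addition theorem: P_2(cos γ) = (4π/5) Σ_m Y*_{lm}(Ω₁) Y_{lm}(Ω₂), m = −2…2:
  m=-2: Y*=-0.02538 + 0.02095j  Y=-0.04548 - 0.05009j  product 0.00220 + 0.00032j
  m=-1: Y*=-0.07294 - 0.20297j  Y=-0.11887 + 0.26850j  product 0.06317 + 0.00454j
  m=+0: Y*=0.55017 + 0.00000j  Y=0.46506 + 0.00000j  product 0.25586 + 0.00000j
  m=+1: Y*=0.07294 - 0.20297j  Y=0.11887 + 0.26850j  product 0.06317 - 0.00454j
  m=+2: Y*=-0.02538 - 0.02095j  Y=-0.04548 + 0.05009j  product 0.00220 - 0.00032j
Σ over m = 0.38661 + 0.00000j; ×(4π/5) → 0.97165 + 0.00000j. Real part: 0.971652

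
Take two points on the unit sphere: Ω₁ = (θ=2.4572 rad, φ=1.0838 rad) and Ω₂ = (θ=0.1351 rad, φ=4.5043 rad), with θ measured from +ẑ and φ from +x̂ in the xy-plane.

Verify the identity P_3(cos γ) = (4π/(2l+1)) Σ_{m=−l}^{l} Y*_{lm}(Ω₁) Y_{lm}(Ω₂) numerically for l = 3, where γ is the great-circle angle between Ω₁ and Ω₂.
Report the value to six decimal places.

-0.258760

Summing Y*_{l m}(θ₁,φ₁)·Y_{l m}(θ₂,φ₂) over m ∈ [−3, 3]; prefactor 4π/(2·3+1) = 1.795196:
  m=-3: (-0.104789, -0.011553) × (0.000596, -0.000827) = (-0.000072, 0.000080)  (running Σ = (-0.000072, 0.000080))
  m=-2: (0.177863, -0.261773) × (-0.016803, -0.007427) = (-0.004933, 0.003078)  (running Σ = (-0.005005, 0.003157))
  m=-1: (0.191381, 0.361413) × (-0.035155, 0.166496) = (-0.066902, 0.019159)  (running Σ = (-0.071907, 0.022316))
  m=0: (-0.000463, -0.000000) × (0.706011, 0.000000) = (-0.000327, -0.000000)  (running Σ = (-0.072233, 0.022316))
  m=1: (-0.191381, 0.361413) × (0.035155, 0.166496) = (-0.066902, -0.019159)  (running Σ = (-0.139135, 0.003157))
  m=2: (0.177863, 0.261773) × (-0.016803, 0.007427) = (-0.004933, -0.003078)  (running Σ = (-0.144068, 0.000080))
  m=3: (0.104789, -0.011553) × (-0.000596, -0.000827) = (-0.000072, -0.000080)  (running Σ = (-0.144140, 0.000000))
Total Σ_m = (-0.144140, 0.000000). Multiply by 1.795196: (-0.258760, 0.000000). P_3(cos γ) = -0.258760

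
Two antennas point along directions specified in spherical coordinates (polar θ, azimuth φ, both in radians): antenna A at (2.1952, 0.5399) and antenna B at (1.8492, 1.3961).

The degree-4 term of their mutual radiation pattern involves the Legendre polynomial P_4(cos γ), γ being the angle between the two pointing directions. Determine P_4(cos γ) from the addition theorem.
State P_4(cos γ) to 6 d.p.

Term-by-term m-sum for l=4 (normalisation 4π/9 = 1.396263):
  m=-4: Y*=-0.10648 + 0.15945j  Y=0.28957 + 0.24330j  product -0.06963 + 0.02026j
  m=-3: Y*=0.01910 - 0.39030j  Y=0.15301 - 0.26472j  product -0.10040 - 0.06478j
  m=-2: Y*=0.14456 + 0.27038j  Y=0.13695 + 0.04990j  product 0.00631 + 0.04424j
  m=-1: Y*=0.11694 + 0.07008j  Y=0.05370 - 0.30423j  product 0.02760 - 0.03181j
  m=+0: Y*=-0.33480 + 0.00000j  Y=0.09879 + 0.00000j  product -0.03307 + 0.00000j
  m=+1: Y*=-0.11694 + 0.07008j  Y=-0.05370 - 0.30423j  product 0.02760 + 0.03181j
  m=+2: Y*=0.14456 - 0.27038j  Y=0.13695 - 0.04990j  product 0.00631 - 0.04424j
  m=+3: Y*=-0.01910 - 0.39030j  Y=-0.15301 - 0.26472j  product -0.10040 + 0.06478j
  m=+4: Y*=-0.10648 - 0.15945j  Y=0.28957 - 0.24330j  product -0.06963 - 0.02026j
Total Σ_m = -0.30531 + 0.00000j. Multiply by 1.396263: -0.42629 + 0.00000j. P_4(cos γ) = -0.426293

-0.426293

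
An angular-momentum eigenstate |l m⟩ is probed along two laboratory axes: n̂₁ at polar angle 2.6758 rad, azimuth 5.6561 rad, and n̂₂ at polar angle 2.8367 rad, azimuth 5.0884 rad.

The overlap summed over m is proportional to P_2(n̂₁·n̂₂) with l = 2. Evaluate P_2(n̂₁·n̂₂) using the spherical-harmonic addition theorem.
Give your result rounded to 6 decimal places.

Summing Y*_{l m}(θ₁,φ₁)·Y_{l m}(θ₂,φ₂) over m ∈ [−2, 2]; prefactor 4π/(2·2+1) = 2.513274:
  m=-2: Y*=+0.024261-0.074046i  Y=-0.025421+0.023779i  product +0.001144+0.002459i
  m=-1: Y*=-0.251029+0.181910i  Y=-0.081233-0.205761i  product +0.057822+0.036875i
  m=+0: Y*=+0.439922-0.000000i  Y=+0.545519+0.000000i  product +0.239986+0.000000i
  m=+1: Y*=+0.251029+0.181910i  Y=+0.081233-0.205761i  product +0.057822-0.036875i
  m=+2: Y*=+0.024261+0.074046i  Y=-0.025421-0.023779i  product +0.001144-0.002459i
Accumulated sum +0.357918+0.000000i; after 4π/(2l+1) scaling, +0.899545+0.000000i ⇒ P_2 = 0.899545

0.899545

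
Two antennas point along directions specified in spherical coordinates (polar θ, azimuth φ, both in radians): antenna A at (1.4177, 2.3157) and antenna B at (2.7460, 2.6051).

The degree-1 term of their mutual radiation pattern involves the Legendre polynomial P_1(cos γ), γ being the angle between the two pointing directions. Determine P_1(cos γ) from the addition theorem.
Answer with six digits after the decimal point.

Addition theorem: P_1(cos γ) = (4π/3) Σ_m Y*_{lm}(Ω₁) Y_{lm}(Ω₂), m = −1…1:
  m=-1: -0.231471+0.251020i × -0.114433-0.068050i = +0.043570-0.012973i  (running Σ = +0.043570-0.012973i)
  m=0: +0.074511-0.000000i × -0.450867+0.000000i = -0.033595+0.000000i  (running Σ = +0.009975-0.012973i)
  m=1: +0.231471+0.251020i × +0.114433-0.068050i = +0.043570+0.012973i  (running Σ = +0.053545+0.000000i)
Accumulated sum +0.053545+0.000000i; after 4π/(2l+1) scaling, +0.224289+0.000000i ⇒ P_1 = 0.224289

0.224289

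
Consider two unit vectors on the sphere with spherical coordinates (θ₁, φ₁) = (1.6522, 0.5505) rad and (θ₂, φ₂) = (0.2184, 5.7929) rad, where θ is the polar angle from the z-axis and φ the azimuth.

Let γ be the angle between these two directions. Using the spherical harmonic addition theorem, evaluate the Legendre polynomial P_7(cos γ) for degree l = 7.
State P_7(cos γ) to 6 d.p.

Addition theorem: P_7(cos γ) = (4π/15) Σ_m Y*_{lm}(Ω₁) Y_{lm}(Ω₂), m = −7…7:
  [-7]  conj(Y_{7,-7})(Ω₁) = (-0.369900, -0.319168) ; Y_{7,-7}(Ω₂) = (-0.000011, -0.000003) ; Δ = (0.000003, 0.000005)
  [-6]  conj(Y_{7,-6})(Ω₁) = (0.147200, 0.023968) ; Y_{7,-6}(Ω₂) = (-0.000185, 0.000038) ; Δ = (-0.000028, 0.000001)
  [-5]  conj(Y_{7,-5})(Ω₁) = (0.305216, -0.125137) ; Y_{7,-5}(Ω₂) = (-0.001539, 0.001271) ; Δ = (-0.000311, 0.000580)
  [-4]  conj(Y_{7,-4})(Ω₁) = (-0.101262, 0.138533) ; Y_{7,-4}(Ω₂) = (-0.005641, 0.013710) ; Δ = (-0.001328, -0.002170)
  [-3]  conj(Y_{7,-3})(Ω₁) = (-0.022693, 0.280581) ; Y_{7,-3}(Ω₂) = (0.007858, 0.078364) ; Δ = (-0.022166, 0.000426)
  [-2]  conj(Y_{7,-2})(Ω₁) = (-0.081695, -0.160909) ; Y_{7,-2}(Ω₂) = (0.159840, 0.238609) ; Δ = (0.025336, -0.045213)
  [-1]  conj(Y_{7,-1})(Ω₁) = (-0.224023, -0.137504) ; Y_{7,-1}(Ω₂) = (0.554550, 0.295994) ; Δ = (-0.083532, -0.142562)
  [+0]  conj(Y_{7,0})(Ω₁) = (0.182939, -0.000000) ; Y_{7,0}(Ω₂) = (0.474940, 0.000000) ; Δ = (0.086885, 0.000000)
  [+1]  conj(Y_{7,1})(Ω₁) = (0.224023, -0.137504) ; Y_{7,1}(Ω₂) = (-0.554550, 0.295994) ; Δ = (-0.083532, 0.142562)
  [+2]  conj(Y_{7,2})(Ω₁) = (-0.081695, 0.160909) ; Y_{7,2}(Ω₂) = (0.159840, -0.238609) ; Δ = (0.025336, 0.045213)
  [+3]  conj(Y_{7,3})(Ω₁) = (0.022693, 0.280581) ; Y_{7,3}(Ω₂) = (-0.007858, 0.078364) ; Δ = (-0.022166, -0.000426)
  [+4]  conj(Y_{7,4})(Ω₁) = (-0.101262, -0.138533) ; Y_{7,4}(Ω₂) = (-0.005641, -0.013710) ; Δ = (-0.001328, 0.002170)
  [+5]  conj(Y_{7,5})(Ω₁) = (-0.305216, -0.125137) ; Y_{7,5}(Ω₂) = (0.001539, 0.001271) ; Δ = (-0.000311, -0.000580)
  [+6]  conj(Y_{7,6})(Ω₁) = (0.147200, -0.023968) ; Y_{7,6}(Ω₂) = (-0.000185, -0.000038) ; Δ = (-0.000028, -0.000001)
  [+7]  conj(Y_{7,7})(Ω₁) = (0.369900, -0.319168) ; Y_{7,7}(Ω₂) = (0.000011, -0.000003) ; Δ = (0.000003, -0.000005)
Accumulated sum (-0.077166, 0.000000); after 4π/(2l+1) scaling, (-0.064646, 0.000000) ⇒ P_7 = -0.064646

-0.064646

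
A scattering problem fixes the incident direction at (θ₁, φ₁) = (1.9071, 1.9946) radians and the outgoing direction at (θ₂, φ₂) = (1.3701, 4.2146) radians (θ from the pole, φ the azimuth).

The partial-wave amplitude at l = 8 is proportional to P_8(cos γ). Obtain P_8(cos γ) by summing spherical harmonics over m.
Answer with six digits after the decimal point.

Expand P_8 via completeness: Σ_{m} conj(Y_{8,m}) at Ω₁ times Y_{8,m} at Ω₂ —
  m=-8: Y*=(-0.314983, -0.080038)  Y=(-0.292281, -0.326550)  product (0.065927, 0.126252)
  m=-7: Y*=(-0.079109, -0.447511)  Y=(-0.119913, 0.335857)  product (0.159786, 0.027093)
  m=-6: Y*=(0.139377, -0.095101)  Y=(-0.133003, 0.020763)  product (-0.016563, 0.015543)
  m=-5: Y*=(-0.234580, -0.143249)  Y=(0.213832, 0.279742)  product (-0.010088, -0.096253)
  m=-4: Y*=(0.035354, -0.282687)  Y=(-0.008833, 0.019761)  product (0.005274, 0.003196)
  m=-3: Y*=(-0.146215, 0.045131)  Y=(0.331347, -0.025707)  product (-0.047288, 0.018713)
  m=-2: Y*=(-0.205905, -0.233261)  Y=(-0.015937, -0.024581)  product (-0.002452, 0.008779)
  m=-1: Y*=(-0.039718, 0.088039)  Y=(0.152727, -0.281040)  product (0.018676, 0.024608)
  m=+0: Y*=(-0.314745, -0.000000)  Y=(-0.044223, 0.000000)  product (0.013919, 0.000000)
  m=+1: Y*=(0.039718, 0.088039)  Y=(-0.152727, -0.281040)  product (0.018676, -0.024608)
  m=+2: Y*=(-0.205905, 0.233261)  Y=(-0.015937, 0.024581)  product (-0.002452, -0.008779)
  m=+3: Y*=(0.146215, 0.045131)  Y=(-0.331347, -0.025707)  product (-0.047288, -0.018713)
  m=+4: Y*=(0.035354, 0.282687)  Y=(-0.008833, -0.019761)  product (0.005274, -0.003196)
  m=+5: Y*=(0.234580, -0.143249)  Y=(-0.213832, 0.279742)  product (-0.010088, 0.096253)
  m=+6: Y*=(0.139377, 0.095101)  Y=(-0.133003, -0.020763)  product (-0.016563, -0.015543)
  m=+7: Y*=(0.079109, -0.447511)  Y=(0.119913, 0.335857)  product (0.159786, -0.027093)
  m=+8: Y*=(-0.314983, 0.080038)  Y=(-0.292281, 0.326550)  product (0.065927, -0.126252)
Σ over m = (0.360464, 0.000000); ×(4π/17) → (0.266454, 0.000000). Real part: 0.266454

0.266454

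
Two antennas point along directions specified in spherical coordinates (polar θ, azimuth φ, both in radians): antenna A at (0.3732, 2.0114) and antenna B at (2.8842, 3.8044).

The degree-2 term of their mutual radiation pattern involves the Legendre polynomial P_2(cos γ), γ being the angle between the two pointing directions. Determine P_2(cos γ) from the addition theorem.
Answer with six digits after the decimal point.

Summing Y*_{l m}(θ₁,φ₁)·Y_{l m}(θ₂,φ₂) over m ∈ [−2, 2]; prefactor 4π/(2·2+1) = 2.513274:
  m=-2: Y*=-0.03267 - 0.03962j  Y=0.00608 - 0.02428j  product -0.00116 + 0.00055j
  m=-1: Y*=-0.11186 + 0.23723j  Y=0.14991 - 0.11702j  product 0.01099 + 0.04865j
  m=+0: Y*=0.50501 + 0.00000j  Y=0.56947 + 0.00000j  product 0.28759 + 0.00000j
  m=+1: Y*=0.11186 + 0.23723j  Y=-0.14991 - 0.11702j  product 0.01099 - 0.04865j
  m=+2: Y*=-0.03267 + 0.03962j  Y=0.00608 + 0.02428j  product -0.00116 - 0.00055j
Total Σ_m = 0.30725 - 0.00000j. Multiply by 2.513274: 0.77221 - 0.00000j. P_2(cos γ) = 0.772206

0.772206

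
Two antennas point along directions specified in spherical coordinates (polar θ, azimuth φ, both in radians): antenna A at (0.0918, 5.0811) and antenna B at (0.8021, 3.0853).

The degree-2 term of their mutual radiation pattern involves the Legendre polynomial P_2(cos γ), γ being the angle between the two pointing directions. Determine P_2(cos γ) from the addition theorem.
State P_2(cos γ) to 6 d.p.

Expand P_2 via completeness: Σ_{m} conj(Y_{2,m}) at Ω₁ times Y_{2,m} at Ω₂ —
  [-2]  conj(Y_{2,-2})(Ω₁) = (-0.002403, -0.002183) ; Y_{2,-2}(Ω₂) = (0.198324, 0.022423) ; Δ = (-0.000428, -0.000487)
  [-1]  conj(Y_{2,-1})(Ω₁) = (0.025417, -0.065783) ; Y_{2,-1}(Ω₂) = (-0.385447, -0.021721) ; Δ = (-0.011226, 0.024804)
  [+0]  conj(Y_{2,0})(Ω₁) = (0.622832, -0.000000) ; Y_{2,0}(Ω₂) = (0.141896, 0.000000) ; Δ = (0.088377, 0.000000)
  [+1]  conj(Y_{2,1})(Ω₁) = (-0.025417, -0.065783) ; Y_{2,1}(Ω₂) = (0.385447, -0.021721) ; Δ = (-0.011226, -0.024804)
  [+2]  conj(Y_{2,2})(Ω₁) = (-0.002403, 0.002183) ; Y_{2,2}(Ω₂) = (0.198324, -0.022423) ; Δ = (-0.000428, 0.000487)
Accumulated sum (0.065070, -0.000000); after 4π/(2l+1) scaling, (0.163540, -0.000000) ⇒ P_2 = 0.163540

0.163540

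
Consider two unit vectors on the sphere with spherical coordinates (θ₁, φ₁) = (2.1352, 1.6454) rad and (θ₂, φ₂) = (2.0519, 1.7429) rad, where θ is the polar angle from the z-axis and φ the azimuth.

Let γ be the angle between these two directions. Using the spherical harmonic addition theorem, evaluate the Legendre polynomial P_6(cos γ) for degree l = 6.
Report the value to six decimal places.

Expand P_6 via completeness: Σ_{m} conj(Y_{6,m}) at Ω₁ times Y_{6,m} at Ω₂ —
  m=-6: Y*=-0.158429-0.076066i  Y=-0.120172+0.201310i  product +0.034351-0.022752i
  m=-5: Y*=+0.140460-0.358922i  Y=+0.321437+0.276440i  product +0.144370-0.076542i
  m=-4: Y*=+0.373189+0.114793i  Y=+0.230662-0.189760i  product +0.107864-0.044338i
  m=-3: Y*=-0.006877+0.030213i  Y=+0.066805+0.117682i  product -0.004015+0.001209i
  m=-2: Y*=+0.333067+0.050068i  Y=+0.323166-0.115848i  product +0.113436-0.022405i
  m=-1: Y*=-0.012243+0.163800i  Y=+0.002575+0.014814i  product -0.002458+0.000240i
  m=+0: Y*=+0.296599-0.000000i  Y=+0.337452+0.000000i  product +0.100088+0.000000i
  m=+1: Y*=+0.012243+0.163800i  Y=-0.002575+0.014814i  product -0.002458-0.000240i
  m=+2: Y*=+0.333067-0.050068i  Y=+0.323166+0.115848i  product +0.113436+0.022405i
  m=+3: Y*=+0.006877+0.030213i  Y=-0.066805+0.117682i  product -0.004015-0.001209i
  m=+4: Y*=+0.373189-0.114793i  Y=+0.230662+0.189760i  product +0.107864+0.044338i
  m=+5: Y*=-0.140460-0.358922i  Y=-0.321437+0.276440i  product +0.144370+0.076542i
  m=+6: Y*=-0.158429+0.076066i  Y=-0.120172-0.201310i  product +0.034351+0.022752i
Total Σ_m = +0.887183+0.000000i. Multiply by 0.966644: +0.857590+0.000000i. P_6(cos γ) = 0.857590

0.857590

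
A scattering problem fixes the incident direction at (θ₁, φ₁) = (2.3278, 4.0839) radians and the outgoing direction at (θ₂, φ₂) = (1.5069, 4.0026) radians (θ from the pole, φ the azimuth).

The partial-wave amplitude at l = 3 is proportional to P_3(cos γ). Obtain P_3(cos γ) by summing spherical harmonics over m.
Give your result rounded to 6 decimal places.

-0.235556

Term-by-term m-sum for l=3 (normalisation 4π/7 = 1.795196):
  term(m=-3) = 0.06448 + 0.01605j   from Y*(Ω₁)=0.15238 - 0.04960j, Y(Ω₂)=0.35165 + 0.21977j
  term(m=-2) = -0.02378 - 0.00390j   from Y*(Ω₁)=0.11448 - 0.35273j, Y(Ω₂)=-0.00979 - 0.06425j
  term(m=-1) = -0.10047 - 0.00819j   from Y*(Ω₁)=-0.18757 - 0.25808j, Y(Ω₂)=0.20589 - 0.23964j
  term(m=+0) = -0.01168 + 0.00000j   from Y*(Ω₁)=0.16450 + 0.00000j, Y(Ω₂)=-0.07100 + 0.00000j
  term(m=+1) = -0.10047 + 0.00819j   from Y*(Ω₁)=0.18757 - 0.25808j, Y(Ω₂)=-0.20589 - 0.23964j
  term(m=+2) = -0.02378 + 0.00390j   from Y*(Ω₁)=0.11448 + 0.35273j, Y(Ω₂)=-0.00979 + 0.06425j
  term(m=+3) = 0.06448 - 0.01605j   from Y*(Ω₁)=-0.15238 - 0.04960j, Y(Ω₂)=-0.35165 + 0.21977j
Σ over m = -0.13121 + 0.00000j; ×(4π/7) → -0.23556 + 0.00000j. Real part: -0.235556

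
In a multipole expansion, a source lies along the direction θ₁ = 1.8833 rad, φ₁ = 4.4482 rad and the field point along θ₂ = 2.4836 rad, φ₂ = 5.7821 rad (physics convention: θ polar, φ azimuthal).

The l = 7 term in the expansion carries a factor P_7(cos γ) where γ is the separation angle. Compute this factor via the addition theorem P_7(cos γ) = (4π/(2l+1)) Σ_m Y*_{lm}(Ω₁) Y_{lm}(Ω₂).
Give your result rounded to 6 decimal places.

Expand P_7 via completeness: Σ_{m} conj(Y_{7,m}) at Ω₁ times Y_{7,m} at Ω₂ —
  term(m=-7) = (-0.005628, -0.000494)   from Y*(Ω₁)=(0.339634, -0.097122), Y(Ω₂)=(-0.014934, -0.005724)
  term(m=-6) = (-0.004922, -0.032694)   from Y*(Ω₁)=(-0.006122, -0.426995), Y(Ω₂)=(0.076718, -0.010427)
  term(m=-5) = (0.013589, -0.005527)   from Y*(Ω₁)=(-0.063456, -0.016193), Y(Ω₂)=(-0.180191, 0.133089)
  term(m=-4) = (-0.079793, -0.111014)   from Y*(Ω₁)=(0.161104, -0.285304), Y(Ω₂)=(0.175288, -0.378658)
  term(m=-3) = (0.054684, -0.063532)   from Y*(Ω₁)=(-0.133109, -0.131214), Y(Ω₂)=(0.030268, 0.447459)
  term(m=-2) = (-0.023006, -0.011796)   from Y*(Ω₁)=(0.221192, -0.129118), Y(Ω₂)=(-0.054355, -0.085059)
  term(m=-1) = (-0.019025, 0.078802)   from Y*(Ω₁)=(-0.058727, -0.217094), Y(Ω₂)=(-0.316145, -0.173157)
  term(m=+0) = (0.051933, 0.000000)   from Y*(Ω₁)=(0.232085, -0.000000), Y(Ω₂)=(0.223768, 0.000000)
  term(m=+1) = (-0.019025, -0.078802)   from Y*(Ω₁)=(0.058727, -0.217094), Y(Ω₂)=(0.316145, -0.173157)
  term(m=+2) = (-0.023006, 0.011796)   from Y*(Ω₁)=(0.221192, 0.129118), Y(Ω₂)=(-0.054355, 0.085059)
  term(m=+3) = (0.054684, 0.063532)   from Y*(Ω₁)=(0.133109, -0.131214), Y(Ω₂)=(-0.030268, 0.447459)
  term(m=+4) = (-0.079793, 0.111014)   from Y*(Ω₁)=(0.161104, 0.285304), Y(Ω₂)=(0.175288, 0.378658)
  term(m=+5) = (0.013589, 0.005527)   from Y*(Ω₁)=(0.063456, -0.016193), Y(Ω₂)=(0.180191, 0.133089)
  term(m=+6) = (-0.004922, 0.032694)   from Y*(Ω₁)=(-0.006122, 0.426995), Y(Ω₂)=(0.076718, 0.010427)
  term(m=+7) = (-0.005628, 0.000494)   from Y*(Ω₁)=(-0.339634, -0.097122), Y(Ω₂)=(0.014934, -0.005724)
Total Σ_m = (-0.076267, 0.000000). Multiply by 0.837758: (-0.063893, 0.000000). P_7(cos γ) = -0.063893

-0.063893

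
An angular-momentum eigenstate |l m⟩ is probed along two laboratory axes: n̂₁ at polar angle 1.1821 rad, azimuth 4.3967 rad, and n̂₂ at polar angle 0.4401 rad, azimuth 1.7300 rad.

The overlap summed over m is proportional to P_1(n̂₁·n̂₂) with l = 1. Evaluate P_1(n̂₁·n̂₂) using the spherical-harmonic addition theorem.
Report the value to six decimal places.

Summing Y*_{l m}(θ₁,φ₁)·Y_{l m}(θ₂,φ₂) over m ∈ [−1, 1]; prefactor 4π/(2·1+1) = 4.188790:
  m=-1: -0.099264-0.303922i × -0.023334-0.145329i = -0.041853+0.021518i  (running Σ = -0.041853+0.021518i)
  m=0: +0.185172-0.000000i × +0.442043+0.000000i = +0.081854+0.000000i  (running Σ = +0.040001+0.021518i)
  m=1: +0.099264-0.303922i × +0.023334-0.145329i = -0.041853-0.021518i  (running Σ = -0.001851+0.000000i)
Σ over m = -0.001851+0.000000i; ×(4π/3) → -0.007754+0.000000i. Real part: -0.007754

-0.007754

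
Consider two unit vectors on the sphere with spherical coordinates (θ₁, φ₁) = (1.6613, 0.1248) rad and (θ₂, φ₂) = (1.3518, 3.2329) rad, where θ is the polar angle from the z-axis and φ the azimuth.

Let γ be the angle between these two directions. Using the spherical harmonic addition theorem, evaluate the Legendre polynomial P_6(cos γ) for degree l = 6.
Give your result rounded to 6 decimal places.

Term-by-term m-sum for l=6 (normalisation 4π/13 = 0.966644):
  m=-6: Y*=(0.345261, 0.320871)  Y=(0.356706, -0.217642)  product (0.192992, 0.039313)
  m=-5: Y*=(-0.120253, -0.086578)  Y=(-0.289172, 0.142025)  product (0.047070, 0.007957)
  m=-4: Y*=(-0.280457, -0.152923)  Y=(-0.145466, 0.055624)  product (0.049303, 0.006645)
  m=-3: Y*=(0.157510, 0.061891)  Y=(0.314341, -0.088325)  product (0.054978, 0.005543)
  m=-2: Y*=(0.267688, 0.068238)  Y=(0.068343, -0.012621)  product (0.019156, 0.001285)
  m=-1: Y*=(-0.175033, -0.021958)  Y=(-0.318210, 0.029136)  product (0.056337, 0.001888)
  m=+0: Y*=(-0.264651, -0.000000)  Y=(-0.045876, 0.000000)  product (0.012141, 0.000000)
  m=+1: Y*=(0.175033, -0.021958)  Y=(0.318210, 0.029136)  product (0.056337, -0.001888)
  m=+2: Y*=(0.267688, -0.068238)  Y=(0.068343, 0.012621)  product (0.019156, -0.001285)
  m=+3: Y*=(-0.157510, 0.061891)  Y=(-0.314341, -0.088325)  product (0.054978, -0.005543)
  m=+4: Y*=(-0.280457, 0.152923)  Y=(-0.145466, -0.055624)  product (0.049303, -0.006645)
  m=+5: Y*=(0.120253, -0.086578)  Y=(0.289172, 0.142025)  product (0.047070, -0.007957)
  m=+6: Y*=(0.345261, -0.320871)  Y=(0.356706, 0.217642)  product (0.192992, -0.039313)
Accumulated sum (0.851813, -0.000000); after 4π/(2l+1) scaling, (0.823400, -0.000000) ⇒ P_6 = 0.823400

0.823400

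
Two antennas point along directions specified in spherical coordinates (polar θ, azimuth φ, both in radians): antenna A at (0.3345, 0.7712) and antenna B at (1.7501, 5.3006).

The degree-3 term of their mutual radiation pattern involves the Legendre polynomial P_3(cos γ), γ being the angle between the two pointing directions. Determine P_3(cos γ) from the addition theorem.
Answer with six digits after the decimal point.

0.311527

Summing Y*_{l m}(θ₁,φ₁)·Y_{l m}(θ₂,φ₂) over m ∈ [−3, 3]; prefactor 4π/(2·3+1) = 1.795196:
  m=-3: Y*=(-0.009985, 0.010874)  Y=(-0.390033, 0.076564)  product (0.003062, -0.005006)
  m=-2: Y*=(0.002954, 0.104001)  Y=(0.067804, -0.162922)  product (0.017144, 0.006570)
  m=-1: Y*=(0.263324, 0.255951)  Y=(-0.148388, -0.222481)  product (0.017870, -0.096565)
  m=+0: Y*=(0.515029, -0.000000)  Y=(0.189077, 0.000000)  product (0.097380, 0.000000)
  m=+1: Y*=(-0.263324, 0.255951)  Y=(0.148388, -0.222481)  product (0.017870, 0.096565)
  m=+2: Y*=(0.002954, -0.104001)  Y=(0.067804, 0.162922)  product (0.017144, -0.006570)
  m=+3: Y*=(0.009985, 0.010874)  Y=(0.390033, 0.076564)  product (0.003062, 0.005006)
Accumulated sum (0.173533, 0.000000); after 4π/(2l+1) scaling, (0.311527, 0.000000) ⇒ P_3 = 0.311527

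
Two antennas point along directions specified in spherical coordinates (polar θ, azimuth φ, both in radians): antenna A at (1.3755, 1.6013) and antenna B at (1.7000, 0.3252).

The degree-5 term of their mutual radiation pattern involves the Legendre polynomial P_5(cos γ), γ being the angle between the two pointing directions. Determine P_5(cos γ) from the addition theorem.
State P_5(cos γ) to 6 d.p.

0.342347

Addition theorem: P_5(cos γ) = (4π/11) Σ_m Y*_{lm}(Ω₁) Y_{lm}(Ω₂), m = −5…5:
  term(m=-5) = 0.18680 + 0.01824j   from Y*(Ω₁)=-0.06406 + 0.41677j, Y(Ω₂)=-0.02456 - 0.44443j
  term(m=-4) = -0.01843 + 0.04458j   from Y*(Ω₁)=0.26181 + 0.03210j, Y(Ω₂)=-0.04878 + 0.17625j
  term(m=-3) = -0.04791 - 0.03928j   from Y*(Ω₁)=-0.01973 + 0.21500j, Y(Ω₂)=-0.16089 + 0.23761j
  term(m=-2) = 0.04762 - 0.03184j   from Y*(Ω₁)=0.28022 + 0.01712j, Y(Ω₂)=0.16239 - 0.12355j
  term(m=-1) = 0.01127 + 0.03711j   from Y*(Ω₁)=-0.00482 + 0.15783j, Y(Ω₂)=0.23276 - 0.07848j
  term(m=+0) = -0.05901 + 0.00000j   from Y*(Ω₁)=0.28263 + 0.00000j, Y(Ω₂)=-0.20878 + 0.00000j
  term(m=+1) = 0.01127 - 0.03711j   from Y*(Ω₁)=0.00482 + 0.15783j, Y(Ω₂)=-0.23276 - 0.07848j
  term(m=+2) = 0.04762 + 0.03184j   from Y*(Ω₁)=0.28022 - 0.01712j, Y(Ω₂)=0.16239 + 0.12355j
  term(m=+3) = -0.04791 + 0.03928j   from Y*(Ω₁)=0.01973 + 0.21500j, Y(Ω₂)=0.16089 + 0.23761j
  term(m=+4) = -0.01843 - 0.04458j   from Y*(Ω₁)=0.26181 - 0.03210j, Y(Ω₂)=-0.04878 - 0.17625j
  term(m=+5) = 0.18680 - 0.01824j   from Y*(Ω₁)=0.06406 + 0.41677j, Y(Ω₂)=0.02456 - 0.44443j
Accumulated sum 0.29967 - 0.00000j; after 4π/(2l+1) scaling, 0.34235 - 0.00000j ⇒ P_5 = 0.342347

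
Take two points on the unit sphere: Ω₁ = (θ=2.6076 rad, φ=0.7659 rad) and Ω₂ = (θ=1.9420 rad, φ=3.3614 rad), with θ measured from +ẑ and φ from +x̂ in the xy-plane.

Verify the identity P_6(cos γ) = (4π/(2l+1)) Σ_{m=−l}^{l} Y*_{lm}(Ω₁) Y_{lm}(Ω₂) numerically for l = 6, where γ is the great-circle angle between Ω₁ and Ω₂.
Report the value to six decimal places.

-0.257103

Expand P_6 via completeness: Σ_{m} conj(Y_{6,m}) at Ω₁ times Y_{6,m} at Ω₂ —
  term(m=-6) = -0.002633-0.000358i   from Y*(Ω₁)=-0.000980-0.008341i, Y(Ω₂)=+0.078873-0.306395i
  term(m=-5) = +0.019241-0.008389i   from Y*(Ω₁)=+0.038013+0.031240i, Y(Ω₂)=+0.193875-0.380012i
  term(m=-4) = -0.011866+0.016849i   from Y*(Ω₁)=-0.170684+0.013339i, Y(Ω₂)=+0.076766-0.092716i
  term(m=-3) = -0.007623+0.112791i   from Y*(Ω₁)=+0.253044-0.284525i, Y(Ω₂)=-0.234648+0.181894i
  term(m=-2) = -0.050635-0.097591i   from Y*(Ω₁)=+0.019013+0.487303i, Y(Ω₂)=-0.204012+0.095949i
  term(m=-1) = -0.030998-0.018839i   from Y*(Ω₁)=-0.115605-0.111182i, Y(Ω₂)=+0.220714-0.049311i
  term(m=+0) = -0.096947-0.000000i   from Y*(Ω₁)=-0.392209-0.000000i, Y(Ω₂)=+0.247182+0.000000i
  term(m=+1) = -0.030998+0.018839i   from Y*(Ω₁)=+0.115605-0.111182i, Y(Ω₂)=-0.220714-0.049311i
  term(m=+2) = -0.050635+0.097591i   from Y*(Ω₁)=+0.019013-0.487303i, Y(Ω₂)=-0.204012-0.095949i
  term(m=+3) = -0.007623-0.112791i   from Y*(Ω₁)=-0.253044-0.284525i, Y(Ω₂)=+0.234648+0.181894i
  term(m=+4) = -0.011866-0.016849i   from Y*(Ω₁)=-0.170684-0.013339i, Y(Ω₂)=+0.076766+0.092716i
  term(m=+5) = +0.019241+0.008389i   from Y*(Ω₁)=-0.038013+0.031240i, Y(Ω₂)=-0.193875-0.380012i
  term(m=+6) = -0.002633+0.000358i   from Y*(Ω₁)=-0.000980+0.008341i, Y(Ω₂)=+0.078873+0.306395i
Total Σ_m = -0.265975-0.000000i. Multiply by 0.966644: -0.257103-0.000000i. P_6(cos γ) = -0.257103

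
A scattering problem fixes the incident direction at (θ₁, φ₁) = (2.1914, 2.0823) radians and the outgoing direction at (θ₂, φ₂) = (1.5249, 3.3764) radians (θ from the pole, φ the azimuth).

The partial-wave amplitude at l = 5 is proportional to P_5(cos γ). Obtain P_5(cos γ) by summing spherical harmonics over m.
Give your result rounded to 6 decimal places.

Expand P_5 via completeness: Σ_{m} conj(Y_{5,m}) at Ω₁ times Y_{5,m} at Ω₂ —
  [-5]  conj(Y_{5,-5})(Ω₁) = (-0.091199, -0.137970) ; Y_{5,-5}(Ω₂) = (-0.178413, 0.425828) ; Δ = (0.075023, -0.014220)
  [-4]  conj(Y_{5,-4})(Ω₁) = (0.171050, -0.332427) ; Y_{5,-4}(Ω₂) = (0.039590, -0.054121) ; Δ = (-0.011219, -0.022418)
  [-3]  conj(Y_{5,-3})(Ω₁) = (0.380385, -0.013808) ; Y_{5,-3}(Ω₂) = (0.257794, -0.219093) ; Δ = (0.095036, -0.086899)
  [-2]  conj(Y_{5,-2})(Ω₁) = (0.004932, 0.008084) ; Y_{5,-2}(Ω₂) = (-0.068756, 0.034892) ; Δ = (-0.000621, -0.000384)
  [-1]  conj(Y_{5,-1})(Ω₁) = (0.169991, -0.302834) ; Y_{5,-1}(Ω₂) = (-0.302024, 0.072250) ; Δ = (-0.029462, 0.103745)
  [+0]  conj(Y_{5,0})(Ω₁) = (0.099795, -0.000000) ; Y_{5,0}(Ω₂) = (0.079696, 0.000000) ; Δ = (0.007953, 0.000000)
  [+1]  conj(Y_{5,1})(Ω₁) = (-0.169991, -0.302834) ; Y_{5,1}(Ω₂) = (0.302024, 0.072250) ; Δ = (-0.029462, -0.103745)
  [+2]  conj(Y_{5,2})(Ω₁) = (0.004932, -0.008084) ; Y_{5,2}(Ω₂) = (-0.068756, -0.034892) ; Δ = (-0.000621, 0.000384)
  [+3]  conj(Y_{5,3})(Ω₁) = (-0.380385, -0.013808) ; Y_{5,3}(Ω₂) = (-0.257794, -0.219093) ; Δ = (0.095036, 0.086899)
  [+4]  conj(Y_{5,4})(Ω₁) = (0.171050, 0.332427) ; Y_{5,4}(Ω₂) = (0.039590, 0.054121) ; Δ = (-0.011219, 0.022418)
  [+5]  conj(Y_{5,5})(Ω₁) = (0.091199, -0.137970) ; Y_{5,5}(Ω₂) = (0.178413, 0.425828) ; Δ = (0.075023, 0.014220)
Accumulated sum (0.265466, 0.000000); after 4π/(2l+1) scaling, (0.303267, 0.000000) ⇒ P_5 = 0.303267

0.303267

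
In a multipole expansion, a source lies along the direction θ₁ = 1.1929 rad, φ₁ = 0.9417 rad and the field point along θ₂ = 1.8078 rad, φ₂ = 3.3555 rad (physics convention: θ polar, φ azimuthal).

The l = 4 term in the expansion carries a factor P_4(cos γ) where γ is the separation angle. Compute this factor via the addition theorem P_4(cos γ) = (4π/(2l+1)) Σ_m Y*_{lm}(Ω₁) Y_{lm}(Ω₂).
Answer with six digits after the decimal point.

-0.329021

Addition theorem: P_4(cos γ) = (4π/9) Σ_m Y*_{lm}(Ω₁) Y_{lm}(Ω₂), m = −4…4:
  term(m=-4) = -0.127027+0.029799i   from Y*(Ω₁)=-0.267776-0.193281i, Y(Ω₂)=+0.259075-0.298284i
  term(m=-3) = -0.057548+0.081888i   from Y*(Ω₁)=-0.352388+0.115407i, Y(Ω₂)=+0.216222-0.161567i
  term(m=-2) = +0.000303+0.002622i   from Y*(Ω₁)=+0.004181-0.012937i, Y(Ω₂)=-0.176616+0.080533i
  term(m=-1) = +0.069988+0.062356i   from Y*(Ω₁)=-0.195417-0.268529i, Y(Ω₂)=-0.275817+0.059916i
  term(m=+0) = -0.007078-0.000000i   from Y*(Ω₁)=-0.046062-0.000000i, Y(Ω₂)=+0.153660+0.000000i
  term(m=+1) = +0.069988-0.062356i   from Y*(Ω₁)=+0.195417-0.268529i, Y(Ω₂)=+0.275817+0.059916i
  term(m=+2) = +0.000303-0.002622i   from Y*(Ω₁)=+0.004181+0.012937i, Y(Ω₂)=-0.176616-0.080533i
  term(m=+3) = -0.057548-0.081888i   from Y*(Ω₁)=+0.352388+0.115407i, Y(Ω₂)=-0.216222-0.161567i
  term(m=+4) = -0.127027-0.029799i   from Y*(Ω₁)=-0.267776+0.193281i, Y(Ω₂)=+0.259075+0.298284i
Total Σ_m = -0.235644-0.000000i. Multiply by 1.396263: -0.329021-0.000000i. P_4(cos γ) = -0.329021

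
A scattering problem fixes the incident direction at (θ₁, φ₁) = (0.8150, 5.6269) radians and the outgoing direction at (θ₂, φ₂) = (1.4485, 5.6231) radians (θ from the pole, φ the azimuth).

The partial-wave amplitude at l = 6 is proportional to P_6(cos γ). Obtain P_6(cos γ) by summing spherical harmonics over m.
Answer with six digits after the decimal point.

Summing Y*_{l m}(θ₁,φ₁)·Y_{l m}(θ₂,φ₂) over m ∈ [−6, 6]; prefactor 4π/(2·6+1) = 0.966644:
  [-6]  conj(Y_{6,-6})(Ω₁) = -0.050189+0.051277i ; Y_{6,-6}(Ω₂) = -0.315439-0.337329i ; Δ = +0.033129+0.000755i
  [-5]  conj(Y_{6,-5})(Ω₁) = -0.231970+0.032650i ; Y_{6,-5}(Ω₂) = -0.194161-0.031101i ; Δ = +0.046055+0.000875i
  [-4]  conj(Y_{6,-4})(Ω₁) = -0.363239-0.206269i ; Y_{6,-4}(Ω₂) = +0.253940-0.139141i ; Δ = -0.120941-0.001838i
  [-3]  conj(Y_{6,-3})(Ω₁) = -0.145136-0.345146i ; Y_{6,-3}(Ω₂) = +0.087733-0.202155i ; Δ = -0.082506-0.000941i
  [-2]  conj(Y_{6,-2})(Ω₁) = -0.007263+0.027497i ; Y_{6,-2}(Ω₂) = +0.058839+0.229834i ; Δ = -0.006747-0.000051i
  [-1]  conj(Y_{6,-1})(Ω₁) = -0.294848+0.227083i ; Y_{6,-1}(Ω₂) = +0.179716+0.139503i ; Δ = -0.084667-0.000322i
  [+0]  conj(Y_{6,0})(Ω₁) = -0.080490-0.000000i ; Y_{6,0}(Ω₂) = -0.222899+0.000000i ; Δ = +0.017941+0.000000i
  [+1]  conj(Y_{6,1})(Ω₁) = +0.294848+0.227083i ; Y_{6,1}(Ω₂) = -0.179716+0.139503i ; Δ = -0.084667+0.000322i
  [+2]  conj(Y_{6,2})(Ω₁) = -0.007263-0.027497i ; Y_{6,2}(Ω₂) = +0.058839-0.229834i ; Δ = -0.006747+0.000051i
  [+3]  conj(Y_{6,3})(Ω₁) = +0.145136-0.345146i ; Y_{6,3}(Ω₂) = -0.087733-0.202155i ; Δ = -0.082506+0.000941i
  [+4]  conj(Y_{6,4})(Ω₁) = -0.363239+0.206269i ; Y_{6,4}(Ω₂) = +0.253940+0.139141i ; Δ = -0.120941+0.001838i
  [+5]  conj(Y_{6,5})(Ω₁) = +0.231970+0.032650i ; Y_{6,5}(Ω₂) = +0.194161-0.031101i ; Δ = +0.046055-0.000875i
  [+6]  conj(Y_{6,6})(Ω₁) = -0.050189-0.051277i ; Y_{6,6}(Ω₂) = -0.315439+0.337329i ; Δ = +0.033129-0.000755i
Accumulated sum -0.413415+0.000000i; after 4π/(2l+1) scaling, -0.399625+0.000000i ⇒ P_6 = -0.399625

-0.399625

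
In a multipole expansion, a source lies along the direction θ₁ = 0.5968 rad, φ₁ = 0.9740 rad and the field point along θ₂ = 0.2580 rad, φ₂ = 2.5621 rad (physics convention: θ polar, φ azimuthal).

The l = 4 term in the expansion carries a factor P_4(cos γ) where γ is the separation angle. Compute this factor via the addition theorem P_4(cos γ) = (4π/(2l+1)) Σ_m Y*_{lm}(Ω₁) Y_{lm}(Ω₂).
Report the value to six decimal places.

-0.240953

Summing Y*_{l m}(θ₁,φ₁)·Y_{l m}(θ₂,φ₂) over m ∈ [−4, 4]; prefactor 4π/(2·4+1) = 1.396263:
  m=-4: -0.032168-0.030233i × -0.001275+0.001376i = +0.000083-0.000006i  (running Σ = +0.000083-0.000006i)
  m=-3: -0.179357+0.040031i × +0.003355-0.019820i = +0.000192+0.003689i  (running Σ = +0.000274+0.003683i)
  m=-2: -0.147456+0.372199i × +0.048329+0.110647i = -0.048309+0.001673i  (running Σ = -0.048035+0.005356i)
  m=-1: +0.221117+0.325439i × -0.346127-0.226521i = -0.002816-0.162731i  (running Σ = -0.050851-0.157375i)
  m=0: -0.120830-0.000000i × +0.586510+0.000000i = -0.070868-0.000000i  (running Σ = -0.121719-0.157375i)
  m=1: -0.221117+0.325439i × +0.346127-0.226521i = -0.002816+0.162731i  (running Σ = -0.124535+0.005356i)
  m=2: -0.147456-0.372199i × +0.048329-0.110647i = -0.048309-0.001673i  (running Σ = -0.172844+0.003683i)
  m=3: +0.179357+0.040031i × -0.003355-0.019820i = +0.000192-0.003689i  (running Σ = -0.172652-0.000006i)
  m=4: -0.032168+0.030233i × -0.001275-0.001376i = +0.000083+0.000006i  (running Σ = -0.172570+0.000000i)
Accumulated sum -0.172570+0.000000i; after 4π/(2l+1) scaling, -0.240953+0.000000i ⇒ P_4 = -0.240953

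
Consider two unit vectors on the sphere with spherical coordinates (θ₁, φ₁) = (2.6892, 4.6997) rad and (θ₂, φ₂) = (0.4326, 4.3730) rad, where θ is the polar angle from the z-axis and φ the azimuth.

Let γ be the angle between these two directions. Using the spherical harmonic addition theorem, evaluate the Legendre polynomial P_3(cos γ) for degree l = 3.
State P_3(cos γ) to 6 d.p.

Expand P_3 via completeness: Σ_{m} conj(Y_{3,m}) at Ω₁ times Y_{3,m} at Ω₂ —
  [-3]  conj(Y_{3,-3})(Ω₁) = +0.001326+0.034822i ; Y_{3,-3}(Ω₂) = +0.026166-0.016137i ; Δ = +0.000597+0.000890i
  [-2]  conj(Y_{3,-2})(Ω₁) = +0.175573-0.004457i ; Y_{3,-2}(Ω₂) = -0.126927-0.102384i ; Δ = -0.022741-0.017410i
  [-1]  conj(Y_{3,-1})(Ω₁) = -0.005458-0.430075i ; Y_{3,-1}(Ω₂) = -0.140784+0.398765i ; Δ = +0.172267+0.058371i
  [+0]  conj(Y_{3,0})(Ω₁) = -0.350618-0.000000i ; Y_{3,0}(Ω₂) = +0.379868+0.000000i ; Δ = -0.133188-0.000000i
  [+1]  conj(Y_{3,1})(Ω₁) = +0.005458-0.430075i ; Y_{3,1}(Ω₂) = +0.140784+0.398765i ; Δ = +0.172267-0.058371i
  [+2]  conj(Y_{3,2})(Ω₁) = +0.175573+0.004457i ; Y_{3,2}(Ω₂) = -0.126927+0.102384i ; Δ = -0.022741+0.017410i
  [+3]  conj(Y_{3,3})(Ω₁) = -0.001326+0.034822i ; Y_{3,3}(Ω₂) = -0.026166-0.016137i ; Δ = +0.000597-0.000890i
Accumulated sum +0.167057-0.000000i; after 4π/(2l+1) scaling, +0.299900-0.000000i ⇒ P_3 = 0.299900

0.299900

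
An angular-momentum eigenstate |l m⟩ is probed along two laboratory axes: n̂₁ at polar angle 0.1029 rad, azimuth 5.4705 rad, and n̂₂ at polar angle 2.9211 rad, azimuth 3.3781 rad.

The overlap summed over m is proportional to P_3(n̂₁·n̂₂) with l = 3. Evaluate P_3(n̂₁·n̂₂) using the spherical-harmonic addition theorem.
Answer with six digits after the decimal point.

Term-by-term m-sum for l=3 (normalisation 4π/7 = 1.795196):
  [-3]  conj(Y_{3,-3})(Ω₁) = -0.00034 - 0.00029j ; Y_{3,-3}(Ω₂) = -0.00331 + 0.00284j ; Δ = 0.00000 - 0.00000j
  [-2]  conj(Y_{3,-2})(Ω₁) = -0.00059 - 0.01071j ; Y_{3,-2}(Ω₂) = -0.04246 + 0.02173j ; Δ = 0.00026 + 0.00044j
  [-1]  conj(Y_{3,-1})(Ω₁) = 0.09009 - 0.09515j ; Y_{3,-1}(Ω₂) = -0.25843 + 0.06229j ; Δ = -0.01736 + 0.03020j
  [+0]  conj(Y_{3,0})(Ω₁) = 0.72282 + 0.00000j ; Y_{3,0}(Ω₂) = -0.64119 + 0.00000j ; Δ = -0.46347 + 0.00000j
  [+1]  conj(Y_{3,1})(Ω₁) = -0.09009 - 0.09515j ; Y_{3,1}(Ω₂) = 0.25843 + 0.06229j ; Δ = -0.01736 - 0.03020j
  [+2]  conj(Y_{3,2})(Ω₁) = -0.00059 + 0.01071j ; Y_{3,2}(Ω₂) = -0.04246 - 0.02173j ; Δ = 0.00026 - 0.00044j
  [+3]  conj(Y_{3,3})(Ω₁) = 0.00034 - 0.00029j ; Y_{3,3}(Ω₂) = 0.00331 + 0.00284j ; Δ = 0.00000 + 0.00000j
Accumulated sum -0.49766 + 0.00000j; after 4π/(2l+1) scaling, -0.89340 + 0.00000j ⇒ P_3 = -0.893397

-0.893397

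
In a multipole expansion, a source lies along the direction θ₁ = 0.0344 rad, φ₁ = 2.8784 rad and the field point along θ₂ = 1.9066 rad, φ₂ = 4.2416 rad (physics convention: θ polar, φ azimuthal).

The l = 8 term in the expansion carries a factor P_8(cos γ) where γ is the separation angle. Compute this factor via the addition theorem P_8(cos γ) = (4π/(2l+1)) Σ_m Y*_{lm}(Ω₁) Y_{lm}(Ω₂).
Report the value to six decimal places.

-0.264543

Expand P_8 via completeness: Σ_{m} conj(Y_{8,m}) at Ω₁ times Y_{8,m} at Ω₂ —
  term(m=-8) = -0.000000+0.000000i   from Y*(Ω₁)=-0.000000-0.000000i, Y(Ω₂)=-0.263980-0.190344i
  term(m=-7) = +0.000000-0.000000i   from Y*(Ω₁)=+0.000000+0.000000i, Y(Ω₂)=+0.069663-0.448982i
  term(m=-6) = -0.000000-0.000000i   from Y*(Ω₁)=-0.000000-0.000000i, Y(Ω₂)=+0.159316-0.052241i
  term(m=-5) = +0.000000-0.000000i   from Y*(Ω₁)=-0.000000+0.000000i, Y(Ω₂)=-0.195348-0.194472i
  term(m=-4) = -0.000004-0.000004i   from Y*(Ω₁)=+0.000009-0.000016i, Y(Ω₂)=+0.087304-0.270348i
  term(m=-3) = +0.000051-0.000071i   from Y*(Ω₁)=-0.000399+0.000402i, Y(Ω₂)=-0.152273+0.024328i
  term(m=-2) = -0.003448-0.001520i   from Y*(Ω₁)=+0.010488-0.006094i, Y(Ω₂)=-0.182806-0.251135i
  term(m=-1) = +0.003389-0.016091i   from Y*(Ω₁)=-0.162183+0.043699i, Y(Ω₂)=-0.044407+0.087251i
  term(m=+0) = -0.357856+0.000000i   from Y*(Ω₁)=+1.138462-0.000000i, Y(Ω₂)=-0.314333+0.000000i
  term(m=+1) = +0.003389+0.016091i   from Y*(Ω₁)=+0.162183+0.043699i, Y(Ω₂)=+0.044407+0.087251i
  term(m=+2) = -0.003448+0.001520i   from Y*(Ω₁)=+0.010488+0.006094i, Y(Ω₂)=-0.182806+0.251135i
  term(m=+3) = +0.000051+0.000071i   from Y*(Ω₁)=+0.000399+0.000402i, Y(Ω₂)=+0.152273+0.024328i
  term(m=+4) = -0.000004+0.000004i   from Y*(Ω₁)=+0.000009+0.000016i, Y(Ω₂)=+0.087304+0.270348i
  term(m=+5) = +0.000000+0.000000i   from Y*(Ω₁)=+0.000000+0.000000i, Y(Ω₂)=+0.195348-0.194472i
  term(m=+6) = -0.000000+0.000000i   from Y*(Ω₁)=-0.000000+0.000000i, Y(Ω₂)=+0.159316+0.052241i
  term(m=+7) = +0.000000+0.000000i   from Y*(Ω₁)=-0.000000+0.000000i, Y(Ω₂)=-0.069663-0.448982i
  term(m=+8) = -0.000000-0.000000i   from Y*(Ω₁)=-0.000000+0.000000i, Y(Ω₂)=-0.263980+0.190344i
Accumulated sum -0.357878-0.000000i; after 4π/(2l+1) scaling, -0.264543-0.000000i ⇒ P_8 = -0.264543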